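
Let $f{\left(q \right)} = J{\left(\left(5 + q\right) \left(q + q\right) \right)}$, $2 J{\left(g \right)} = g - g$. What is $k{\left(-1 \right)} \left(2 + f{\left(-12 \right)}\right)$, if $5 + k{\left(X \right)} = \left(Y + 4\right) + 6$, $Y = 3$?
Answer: $16$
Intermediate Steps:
$J{\left(g \right)} = 0$ ($J{\left(g \right)} = \frac{g - g}{2} = \frac{1}{2} \cdot 0 = 0$)
$k{\left(X \right)} = 8$ ($k{\left(X \right)} = -5 + \left(\left(3 + 4\right) + 6\right) = -5 + \left(7 + 6\right) = -5 + 13 = 8$)
$f{\left(q \right)} = 0$
$k{\left(-1 \right)} \left(2 + f{\left(-12 \right)}\right) = 8 \left(2 + 0\right) = 8 \cdot 2 = 16$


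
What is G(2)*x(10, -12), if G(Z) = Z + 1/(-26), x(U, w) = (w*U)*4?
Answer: -12240/13 ≈ -941.54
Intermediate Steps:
x(U, w) = 4*U*w (x(U, w) = (U*w)*4 = 4*U*w)
G(Z) = -1/26 + Z (G(Z) = Z - 1/26 = -1/26 + Z)
G(2)*x(10, -12) = (-1/26 + 2)*(4*10*(-12)) = (51/26)*(-480) = -12240/13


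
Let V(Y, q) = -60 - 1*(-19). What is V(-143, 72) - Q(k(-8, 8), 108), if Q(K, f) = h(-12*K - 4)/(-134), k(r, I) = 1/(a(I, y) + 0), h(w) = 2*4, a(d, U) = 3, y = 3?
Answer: -2743/67 ≈ -40.940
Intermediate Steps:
h(w) = 8
k(r, I) = ⅓ (k(r, I) = 1/(3 + 0) = 1/3 = ⅓)
Q(K, f) = -4/67 (Q(K, f) = 8/(-134) = 8*(-1/134) = -4/67)
V(Y, q) = -41 (V(Y, q) = -60 + 19 = -41)
V(-143, 72) - Q(k(-8, 8), 108) = -41 - 1*(-4/67) = -41 + 4/67 = -2743/67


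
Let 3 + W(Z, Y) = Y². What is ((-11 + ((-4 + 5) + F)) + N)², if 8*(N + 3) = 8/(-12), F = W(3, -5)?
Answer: 11449/144 ≈ 79.507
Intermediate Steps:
W(Z, Y) = -3 + Y²
F = 22 (F = -3 + (-5)² = -3 + 25 = 22)
N = -37/12 (N = -3 + (8/(-12))/8 = -3 + (8*(-1/12))/8 = -3 + (⅛)*(-⅔) = -3 - 1/12 = -37/12 ≈ -3.0833)
((-11 + ((-4 + 5) + F)) + N)² = ((-11 + ((-4 + 5) + 22)) - 37/12)² = ((-11 + (1 + 22)) - 37/12)² = ((-11 + 23) - 37/12)² = (12 - 37/12)² = (107/12)² = 11449/144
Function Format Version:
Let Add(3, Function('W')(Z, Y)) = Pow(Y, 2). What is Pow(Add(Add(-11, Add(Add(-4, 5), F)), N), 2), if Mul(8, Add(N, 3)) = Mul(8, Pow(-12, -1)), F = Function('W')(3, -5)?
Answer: Rational(11449, 144) ≈ 79.507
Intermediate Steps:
Function('W')(Z, Y) = Add(-3, Pow(Y, 2))
F = 22 (F = Add(-3, Pow(-5, 2)) = Add(-3, 25) = 22)
N = Rational(-37, 12) (N = Add(-3, Mul(Rational(1, 8), Mul(8, Pow(-12, -1)))) = Add(-3, Mul(Rational(1, 8), Mul(8, Rational(-1, 12)))) = Add(-3, Mul(Rational(1, 8), Rational(-2, 3))) = Add(-3, Rational(-1, 12)) = Rational(-37, 12) ≈ -3.0833)
Pow(Add(Add(-11, Add(Add(-4, 5), F)), N), 2) = Pow(Add(Add(-11, Add(Add(-4, 5), 22)), Rational(-37, 12)), 2) = Pow(Add(Add(-11, Add(1, 22)), Rational(-37, 12)), 2) = Pow(Add(Add(-11, 23), Rational(-37, 12)), 2) = Pow(Add(12, Rational(-37, 12)), 2) = Pow(Rational(107, 12), 2) = Rational(11449, 144)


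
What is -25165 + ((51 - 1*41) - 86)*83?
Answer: -31473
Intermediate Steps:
-25165 + ((51 - 1*41) - 86)*83 = -25165 + ((51 - 41) - 86)*83 = -25165 + (10 - 86)*83 = -25165 - 76*83 = -25165 - 6308 = -31473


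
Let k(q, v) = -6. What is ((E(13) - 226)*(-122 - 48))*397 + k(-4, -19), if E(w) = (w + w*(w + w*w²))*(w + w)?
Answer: -50421239086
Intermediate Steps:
E(w) = 2*w*(w + w*(w + w³)) (E(w) = (w + w*(w + w³))*(2*w) = 2*w*(w + w*(w + w³)))
((E(13) - 226)*(-122 - 48))*397 + k(-4, -19) = ((2*13²*(1 + 13 + 13³) - 226)*(-122 - 48))*397 - 6 = ((2*169*(1 + 13 + 2197) - 226)*(-170))*397 - 6 = ((2*169*2211 - 226)*(-170))*397 - 6 = ((747318 - 226)*(-170))*397 - 6 = (747092*(-170))*397 - 6 = -127005640*397 - 6 = -50421239080 - 6 = -50421239086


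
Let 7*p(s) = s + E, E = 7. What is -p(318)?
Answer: -325/7 ≈ -46.429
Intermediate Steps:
p(s) = 1 + s/7 (p(s) = (s + 7)/7 = (7 + s)/7 = 1 + s/7)
-p(318) = -(1 + (⅐)*318) = -(1 + 318/7) = -1*325/7 = -325/7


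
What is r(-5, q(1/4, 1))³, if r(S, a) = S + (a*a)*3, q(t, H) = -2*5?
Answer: 25672375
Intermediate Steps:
q(t, H) = -10
r(S, a) = S + 3*a² (r(S, a) = S + a²*3 = S + 3*a²)
r(-5, q(1/4, 1))³ = (-5 + 3*(-10)²)³ = (-5 + 3*100)³ = (-5 + 300)³ = 295³ = 25672375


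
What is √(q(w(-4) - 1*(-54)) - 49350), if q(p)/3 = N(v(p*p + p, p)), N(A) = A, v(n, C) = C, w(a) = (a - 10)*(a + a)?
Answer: 6*I*√1357 ≈ 221.02*I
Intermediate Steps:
w(a) = 2*a*(-10 + a) (w(a) = (-10 + a)*(2*a) = 2*a*(-10 + a))
q(p) = 3*p
√(q(w(-4) - 1*(-54)) - 49350) = √(3*(2*(-4)*(-10 - 4) - 1*(-54)) - 49350) = √(3*(2*(-4)*(-14) + 54) - 49350) = √(3*(112 + 54) - 49350) = √(3*166 - 49350) = √(498 - 49350) = √(-48852) = 6*I*√1357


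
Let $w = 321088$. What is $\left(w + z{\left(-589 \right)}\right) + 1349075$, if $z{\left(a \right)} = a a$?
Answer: $2017084$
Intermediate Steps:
$z{\left(a \right)} = a^{2}$
$\left(w + z{\left(-589 \right)}\right) + 1349075 = \left(321088 + \left(-589\right)^{2}\right) + 1349075 = \left(321088 + 346921\right) + 1349075 = 668009 + 1349075 = 2017084$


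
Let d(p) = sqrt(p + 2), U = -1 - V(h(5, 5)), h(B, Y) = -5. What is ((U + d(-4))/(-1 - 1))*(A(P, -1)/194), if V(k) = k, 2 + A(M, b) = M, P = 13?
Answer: -11/97 - 11*I*sqrt(2)/388 ≈ -0.1134 - 0.040094*I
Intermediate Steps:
A(M, b) = -2 + M
U = 4 (U = -1 - 1*(-5) = -1 + 5 = 4)
d(p) = sqrt(2 + p)
((U + d(-4))/(-1 - 1))*(A(P, -1)/194) = ((4 + sqrt(2 - 4))/(-1 - 1))*((-2 + 13)/194) = ((4 + sqrt(-2))/(-2))*(11*(1/194)) = ((4 + I*sqrt(2))*(-1/2))*(11/194) = (-2 - I*sqrt(2)/2)*(11/194) = -11/97 - 11*I*sqrt(2)/388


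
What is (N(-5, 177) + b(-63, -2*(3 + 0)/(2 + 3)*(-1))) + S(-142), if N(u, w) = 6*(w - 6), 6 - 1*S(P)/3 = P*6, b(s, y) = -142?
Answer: 3458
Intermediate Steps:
S(P) = 18 - 18*P (S(P) = 18 - 3*P*6 = 18 - 18*P)
N(u, w) = -36 + 6*w (N(u, w) = 6*(-6 + w) = -36 + 6*w)
(N(-5, 177) + b(-63, -2*(3 + 0)/(2 + 3)*(-1))) + S(-142) = ((-36 + 6*177) - 142) + (18 - 18*(-142)) = ((-36 + 1062) - 142) + (18 + 2556) = (1026 - 142) + 2574 = 884 + 2574 = 3458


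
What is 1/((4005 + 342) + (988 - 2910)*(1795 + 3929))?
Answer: -1/10997181 ≈ -9.0932e-8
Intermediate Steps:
1/((4005 + 342) + (988 - 2910)*(1795 + 3929)) = 1/(4347 - 1922*5724) = 1/(4347 - 11001528) = 1/(-10997181) = -1/10997181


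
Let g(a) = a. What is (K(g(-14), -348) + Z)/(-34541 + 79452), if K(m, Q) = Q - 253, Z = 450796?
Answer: 450195/44911 ≈ 10.024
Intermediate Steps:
K(m, Q) = -253 + Q
(K(g(-14), -348) + Z)/(-34541 + 79452) = ((-253 - 348) + 450796)/(-34541 + 79452) = (-601 + 450796)/44911 = 450195*(1/44911) = 450195/44911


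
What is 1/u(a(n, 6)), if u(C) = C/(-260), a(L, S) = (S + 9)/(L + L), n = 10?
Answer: -1040/3 ≈ -346.67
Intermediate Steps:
a(L, S) = (9 + S)/(2*L) (a(L, S) = (9 + S)/((2*L)) = (9 + S)*(1/(2*L)) = (9 + S)/(2*L))
u(C) = -C/260 (u(C) = C*(-1/260) = -C/260)
1/u(a(n, 6)) = 1/(-(9 + 6)/(520*10)) = 1/(-15/(520*10)) = 1/(-1/260*¾) = 1/(-3/1040) = -1040/3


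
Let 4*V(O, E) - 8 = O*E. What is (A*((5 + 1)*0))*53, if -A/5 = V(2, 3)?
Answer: 0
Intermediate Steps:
V(O, E) = 2 + E*O/4 (V(O, E) = 2 + (O*E)/4 = 2 + (E*O)/4 = 2 + E*O/4)
A = -35/2 (A = -5*(2 + (¼)*3*2) = -5*(2 + 3/2) = -5*7/2 = -35/2 ≈ -17.500)
(A*((5 + 1)*0))*53 = -35*(5 + 1)*0/2*53 = -105*0*53 = -35/2*0*53 = 0*53 = 0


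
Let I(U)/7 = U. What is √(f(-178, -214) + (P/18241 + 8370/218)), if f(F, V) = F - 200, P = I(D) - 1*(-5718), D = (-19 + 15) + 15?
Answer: I*√1341277204869898/1988269 ≈ 18.42*I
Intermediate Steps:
D = 11 (D = -4 + 15 = 11)
I(U) = 7*U
P = 5795 (P = 7*11 - 1*(-5718) = 77 + 5718 = 5795)
f(F, V) = -200 + F
√(f(-178, -214) + (P/18241 + 8370/218)) = √((-200 - 178) + (5795/18241 + 8370/218)) = √(-378 + (5795*(1/18241) + 8370*(1/218))) = √(-378 + (5795/18241 + 4185/109)) = √(-378 + 76970240/1988269) = √(-674595442/1988269) = I*√1341277204869898/1988269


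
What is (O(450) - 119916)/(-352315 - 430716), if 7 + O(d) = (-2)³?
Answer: 119931/783031 ≈ 0.15316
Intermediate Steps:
O(d) = -15 (O(d) = -7 + (-2)³ = -7 - 8 = -15)
(O(450) - 119916)/(-352315 - 430716) = (-15 - 119916)/(-352315 - 430716) = -119931/(-783031) = -119931*(-1/783031) = 119931/783031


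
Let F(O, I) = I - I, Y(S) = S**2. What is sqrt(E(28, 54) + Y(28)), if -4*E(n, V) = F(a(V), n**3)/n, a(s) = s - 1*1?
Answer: 28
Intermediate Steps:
a(s) = -1 + s (a(s) = s - 1 = -1 + s)
F(O, I) = 0
E(n, V) = 0 (E(n, V) = -0/n = -1/4*0 = 0)
sqrt(E(28, 54) + Y(28)) = sqrt(0 + 28**2) = sqrt(0 + 784) = sqrt(784) = 28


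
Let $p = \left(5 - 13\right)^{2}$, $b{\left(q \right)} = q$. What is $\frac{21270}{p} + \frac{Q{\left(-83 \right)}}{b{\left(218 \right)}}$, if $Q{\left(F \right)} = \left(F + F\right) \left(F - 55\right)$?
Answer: $\frac{1525743}{3488} \approx 437.43$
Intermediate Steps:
$Q{\left(F \right)} = 2 F \left(-55 + F\right)$
$p = 64$ ($p = \left(5 + \left(-36 + 23\right)\right)^{2} = \left(5 - 13\right)^{2} = \left(-8\right)^{2} = 64$)
$\frac{21270}{p} + \frac{Q{\left(-83 \right)}}{b{\left(218 \right)}} = \frac{21270}{64} + \frac{2 \left(-83\right) \left(-55 - 83\right)}{218} = 21270 \cdot \frac{1}{64} + 2 \left(-83\right) \left(-138\right) \frac{1}{218} = \frac{10635}{32} + 22908 \cdot \frac{1}{218} = \frac{10635}{32} + \frac{11454}{109} = \frac{1525743}{3488}$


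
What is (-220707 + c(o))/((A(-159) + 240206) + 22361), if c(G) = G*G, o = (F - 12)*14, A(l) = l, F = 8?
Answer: -217571/262408 ≈ -0.82913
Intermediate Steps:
o = -56 (o = (8 - 12)*14 = -4*14 = -56)
c(G) = G**2
(-220707 + c(o))/((A(-159) + 240206) + 22361) = (-220707 + (-56)**2)/((-159 + 240206) + 22361) = (-220707 + 3136)/(240047 + 22361) = -217571/262408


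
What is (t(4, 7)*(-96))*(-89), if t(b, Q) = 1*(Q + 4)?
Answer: 93984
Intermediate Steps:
t(b, Q) = 4 + Q (t(b, Q) = 1*(4 + Q) = 4 + Q)
(t(4, 7)*(-96))*(-89) = ((4 + 7)*(-96))*(-89) = (11*(-96))*(-89) = -1056*(-89) = 93984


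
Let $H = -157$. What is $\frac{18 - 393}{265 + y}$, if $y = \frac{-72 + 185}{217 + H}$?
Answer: $- \frac{22500}{16013} \approx -1.4051$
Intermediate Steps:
$y = \frac{113}{60}$ ($y = \frac{-72 + 185}{217 - 157} = \frac{113}{60} \approx 1.8833$)
$\frac{18 - 393}{265 + y} = \frac{18 - 393}{265 + \frac{113}{60}} = - \frac{375}{\frac{16013}{60}} = \left(-375\right) \frac{60}{16013} = - \frac{22500}{16013}$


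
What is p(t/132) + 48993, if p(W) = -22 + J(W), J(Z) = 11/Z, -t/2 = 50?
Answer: 1223912/25 ≈ 48957.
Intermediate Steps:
t = -100 (t = -2*50 = -100)
p(W) = -22 + 11/W
p(t/132) + 48993 = (-22 + 11/((-100/132))) + 48993 = (-22 + 11/((-100*1/132))) + 48993 = (-22 + 11/(-25/33)) + 48993 = (-22 + 11*(-33/25)) + 48993 = (-22 - 363/25) + 48993 = -913/25 + 48993 = 1223912/25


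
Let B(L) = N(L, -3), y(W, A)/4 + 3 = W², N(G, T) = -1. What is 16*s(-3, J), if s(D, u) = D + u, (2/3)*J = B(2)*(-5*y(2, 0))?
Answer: 432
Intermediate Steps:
y(W, A) = -12 + 4*W²
B(L) = -1
J = 30 (J = 3*(-(-5)*(-12 + 4*2²))/2 = 3*(-(-5)*(-12 + 4*4))/2 = 3*(-(-5)*(-12 + 16))/2 = 3*(-(-5)*4)/2 = 3*(-1*(-20))/2 = (3/2)*20 = 30)
16*s(-3, J) = 16*(-3 + 30) = 16*27 = 432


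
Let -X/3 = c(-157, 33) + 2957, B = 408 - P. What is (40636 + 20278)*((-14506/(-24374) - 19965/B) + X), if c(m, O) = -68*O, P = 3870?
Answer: -130499497205725/1004557 ≈ -1.2991e+8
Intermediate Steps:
B = -3462 (B = 408 - 1*3870 = 408 - 3870 = -3462)
X = -2139 (X = -3*(-68*33 + 2957) = -3*(-2244 + 2957) = -3*713 = -2139)
(40636 + 20278)*((-14506/(-24374) - 19965/B) + X) = (40636 + 20278)*((-14506/(-24374) - 19965/(-3462)) - 2139) = 60914*((-14506*(-1/24374) - 19965*(-1/3462)) - 2139) = 60914*((7253/12187 + 6655/1154) - 2139) = 60914*(89474447/14063798 - 2139) = 60914*(-29992989475/14063798) = -130499497205725/1004557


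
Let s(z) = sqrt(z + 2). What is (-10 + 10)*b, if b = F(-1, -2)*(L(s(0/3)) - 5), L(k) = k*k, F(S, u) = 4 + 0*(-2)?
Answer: 0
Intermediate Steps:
s(z) = sqrt(2 + z)
F(S, u) = 4 (F(S, u) = 4 + 0 = 4)
L(k) = k**2
b = -12 (b = 4*((sqrt(2 + 0/3))**2 - 5) = 4*((sqrt(2 + 0*(1/3)))**2 - 5) = 4*((sqrt(2 + 0))**2 - 5) = 4*((sqrt(2))**2 - 5) = 4*(2 - 5) = 4*(-3) = -12)
(-10 + 10)*b = (-10 + 10)*(-12) = 0*(-12) = 0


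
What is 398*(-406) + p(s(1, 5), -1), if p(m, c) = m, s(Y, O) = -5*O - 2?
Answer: -161615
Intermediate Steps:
s(Y, O) = -2 - 5*O
398*(-406) + p(s(1, 5), -1) = 398*(-406) + (-2 - 5*5) = -161588 + (-2 - 25) = -161588 - 27 = -161615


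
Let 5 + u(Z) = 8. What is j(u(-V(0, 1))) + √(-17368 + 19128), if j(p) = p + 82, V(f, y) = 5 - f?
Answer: 85 + 4*√110 ≈ 126.95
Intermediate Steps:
u(Z) = 3 (u(Z) = -5 + 8 = 3)
j(p) = 82 + p
j(u(-V(0, 1))) + √(-17368 + 19128) = (82 + 3) + √(-17368 + 19128) = 85 + √1760 = 85 + 4*√110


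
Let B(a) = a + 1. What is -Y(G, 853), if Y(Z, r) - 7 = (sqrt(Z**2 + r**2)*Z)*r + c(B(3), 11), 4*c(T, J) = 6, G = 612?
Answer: -17/2 - 522036*sqrt(1102153) ≈ -5.4805e+8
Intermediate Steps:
B(a) = 1 + a
c(T, J) = 3/2 (c(T, J) = (1/4)*6 = 3/2)
Y(Z, r) = 17/2 + Z*r*sqrt(Z**2 + r**2) (Y(Z, r) = 7 + ((sqrt(Z**2 + r**2)*Z)*r + 3/2) = 7 + ((Z*sqrt(Z**2 + r**2))*r + 3/2) = 7 + (Z*r*sqrt(Z**2 + r**2) + 3/2) = 7 + (3/2 + Z*r*sqrt(Z**2 + r**2)) = 17/2 + Z*r*sqrt(Z**2 + r**2))
-Y(G, 853) = -(17/2 + 612*853*sqrt(612**2 + 853**2)) = -(17/2 + 612*853*sqrt(374544 + 727609)) = -(17/2 + 612*853*sqrt(1102153)) = -(17/2 + 522036*sqrt(1102153)) = -17/2 - 522036*sqrt(1102153)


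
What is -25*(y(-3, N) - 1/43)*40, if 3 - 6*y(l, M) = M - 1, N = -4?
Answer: -169000/129 ≈ -1310.1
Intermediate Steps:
y(l, M) = 2/3 - M/6 (y(l, M) = 1/2 - (M - 1)/6 = 1/2 - (-1 + M)/6 = 1/2 + (1/6 - M/6) = 2/3 - M/6)
-25*(y(-3, N) - 1/43)*40 = -25*((2/3 - 1/6*(-4)) - 1/43)*40 = -25*((2/3 + 2/3) - 1*1/43)*40 = -25*(4/3 - 1/43)*40 = -25*169/129*40 = -4225/129*40 = -169000/129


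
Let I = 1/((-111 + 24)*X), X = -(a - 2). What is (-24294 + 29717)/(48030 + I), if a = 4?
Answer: 943602/8357221 ≈ 0.11291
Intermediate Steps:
X = -2 (X = -(4 - 2) = -1*2 = -2)
I = 1/174 (I = 1/((-111 + 24)*(-2)) = 1/(-87*(-2)) = 1/174 ≈ 0.0057471)
(-24294 + 29717)/(48030 + I) = (-24294 + 29717)/(48030 + 1/174) = 5423/(8357221/174) = 5423*(174/8357221) = 943602/8357221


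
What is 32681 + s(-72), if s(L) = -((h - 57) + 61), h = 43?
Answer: 32634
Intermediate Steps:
s(L) = -47 (s(L) = -((43 - 57) + 61) = -(-14 + 61) = -1*47 = -47)
32681 + s(-72) = 32681 - 47 = 32634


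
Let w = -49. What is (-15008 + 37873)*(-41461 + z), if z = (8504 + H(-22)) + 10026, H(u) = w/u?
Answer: -11533860545/22 ≈ -5.2427e+8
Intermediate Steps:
H(u) = -49/u
z = 407709/22 (z = (8504 - 49/(-22)) + 10026 = (8504 - 49*(-1/22)) + 10026 = (8504 + 49/22) + 10026 = 187137/22 + 10026 = 407709/22 ≈ 18532.)
(-15008 + 37873)*(-41461 + z) = (-15008 + 37873)*(-41461 + 407709/22) = 22865*(-504433/22) = -11533860545/22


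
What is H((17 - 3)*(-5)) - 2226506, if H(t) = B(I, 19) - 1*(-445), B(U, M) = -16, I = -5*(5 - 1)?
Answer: -2226077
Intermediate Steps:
I = -20 (I = -5*4 = -20)
H(t) = 429 (H(t) = -16 - 1*(-445) = -16 + 445 = 429)
H((17 - 3)*(-5)) - 2226506 = 429 - 2226506 = -2226077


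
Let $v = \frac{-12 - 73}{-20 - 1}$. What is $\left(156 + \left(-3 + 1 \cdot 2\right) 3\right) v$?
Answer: $\frac{4335}{7} \approx 619.29$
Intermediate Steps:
$v = \frac{85}{21}$ ($v = - \frac{85}{-21} = \left(-85\right) \left(- \frac{1}{21}\right) = \frac{85}{21} \approx 4.0476$)
$\left(156 + \left(-3 + 1 \cdot 2\right) 3\right) v = \left(156 + \left(-3 + 1 \cdot 2\right) 3\right) \frac{85}{21} = \left(156 + \left(-3 + 2\right) 3\right) \frac{85}{21} = \left(156 - 3\right) \frac{85}{21} = 153 \cdot \frac{85}{21} = \frac{4335}{7}$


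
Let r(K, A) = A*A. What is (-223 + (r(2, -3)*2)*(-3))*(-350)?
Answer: 96950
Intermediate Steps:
r(K, A) = A**2
(-223 + (r(2, -3)*2)*(-3))*(-350) = (-223 + ((-3)**2*2)*(-3))*(-350) = (-223 + (9*2)*(-3))*(-350) = (-223 + 18*(-3))*(-350) = (-223 - 54)*(-350) = -277*(-350) = 96950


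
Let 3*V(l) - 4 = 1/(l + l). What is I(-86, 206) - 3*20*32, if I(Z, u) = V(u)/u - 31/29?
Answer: -14184864155/7383864 ≈ -1921.1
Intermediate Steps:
V(l) = 4/3 + 1/(6*l) (V(l) = 4/3 + 1/(3*(l + l)) = 4/3 + 1/(3*((2*l))) = 4/3 + (1/(2*l))/3 = 4/3 + 1/(6*l))
I(Z, u) = -31/29 + (1 + 8*u)/(6*u²) (I(Z, u) = ((1 + 8*u)/(6*u))/u - 31/29 = (1 + 8*u)/(6*u²) - 31*1/29 = (1 + 8*u)/(6*u²) - 31/29 = -31/29 + (1 + 8*u)/(6*u²))
I(-86, 206) - 3*20*32 = (1/174)*(29 - 186*206² + 232*206)/206² - 3*20*32 = (1/174)*(1/42436)*(29 - 186*42436 + 47792) - 60*32 = (1/174)*(1/42436)*(29 - 7893096 + 47792) - 1*1920 = (1/174)*(1/42436)*(-7845275) - 1920 = -7845275/7383864 - 1920 = -14184864155/7383864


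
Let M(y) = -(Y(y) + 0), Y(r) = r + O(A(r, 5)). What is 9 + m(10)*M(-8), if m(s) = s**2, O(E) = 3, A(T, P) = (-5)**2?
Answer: 509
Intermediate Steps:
A(T, P) = 25
Y(r) = 3 + r (Y(r) = r + 3 = 3 + r)
M(y) = -3 - y (M(y) = -((3 + y) + 0) = -(3 + y) = -3 - y)
9 + m(10)*M(-8) = 9 + 10**2*(-3 - 1*(-8)) = 9 + 100*(-3 + 8) = 9 + 100*5 = 9 + 500 = 509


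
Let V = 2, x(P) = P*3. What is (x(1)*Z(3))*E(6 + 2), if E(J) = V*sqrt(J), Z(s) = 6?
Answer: 72*sqrt(2) ≈ 101.82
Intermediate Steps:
x(P) = 3*P
E(J) = 2*sqrt(J)
(x(1)*Z(3))*E(6 + 2) = ((3*1)*6)*(2*sqrt(6 + 2)) = (3*6)*(2*sqrt(8)) = 18*(2*(2*sqrt(2))) = 18*(4*sqrt(2)) = 72*sqrt(2)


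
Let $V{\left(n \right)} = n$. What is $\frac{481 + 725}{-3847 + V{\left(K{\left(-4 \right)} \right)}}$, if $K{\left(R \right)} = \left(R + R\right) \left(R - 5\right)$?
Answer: $- \frac{1206}{3775} \approx -0.31947$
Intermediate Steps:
$K{\left(R \right)} = 2 R \left(-5 + R\right)$
$\frac{481 + 725}{-3847 + V{\left(K{\left(-4 \right)} \right)}} = \frac{481 + 725}{-3847 + 2 \left(-4\right) \left(-5 - 4\right)} = \frac{1206}{-3847 + 2 \left(-4\right) \left(-9\right)} = \frac{1206}{-3847 + 72} = \frac{1206}{-3775} = 1206 \left(- \frac{1}{3775}\right) = - \frac{1206}{3775}$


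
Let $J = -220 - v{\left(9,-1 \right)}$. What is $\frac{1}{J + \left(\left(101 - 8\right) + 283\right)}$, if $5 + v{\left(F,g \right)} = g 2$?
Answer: $\frac{1}{163} \approx 0.006135$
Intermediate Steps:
$v{\left(F,g \right)} = -5 + 2 g$ ($v{\left(F,g \right)} = -5 + g 2 = -5 + 2 g$)
$J = -213$ ($J = -220 - \left(-5 + 2 \left(-1\right)\right) = -220 - \left(-5 - 2\right) = -220 - -7 = -220 + 7 = -213$)
$\frac{1}{J + \left(\left(101 - 8\right) + 283\right)} = \frac{1}{-213 + \left(\left(101 - 8\right) + 283\right)} = \frac{1}{-213 + \left(93 + 283\right)} = \frac{1}{-213 + 376} = \frac{1}{163}$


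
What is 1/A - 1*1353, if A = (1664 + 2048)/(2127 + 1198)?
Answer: -5019011/3712 ≈ -1352.1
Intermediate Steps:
A = 3712/3325 ≈ 1.1164
1/A - 1*1353 = 1/(3712/3325) - 1*1353 = 3325/3712 - 1353 = -5019011/3712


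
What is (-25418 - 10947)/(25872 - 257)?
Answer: -7273/5123 ≈ -1.4197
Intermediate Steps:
(-25418 - 10947)/(25872 - 257) = -36365/25615 = -36365*1/25615 = -7273/5123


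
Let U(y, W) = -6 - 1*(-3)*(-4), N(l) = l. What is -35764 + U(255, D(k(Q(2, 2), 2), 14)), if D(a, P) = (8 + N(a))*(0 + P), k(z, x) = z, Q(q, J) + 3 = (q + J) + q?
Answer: -35782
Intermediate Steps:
Q(q, J) = -3 + J + 2*q (Q(q, J) = -3 + ((q + J) + q) = -3 + ((J + q) + q) = -3 + (J + 2*q) = -3 + J + 2*q)
D(a, P) = P*(8 + a) (D(a, P) = (8 + a)*(0 + P) = (8 + a)*P = P*(8 + a))
U(y, W) = -18 (U(y, W) = -6 - (-3)*(-4) = -6 - 1*12 = -6 - 12 = -18)
-35764 + U(255, D(k(Q(2, 2), 2), 14)) = -35764 - 18 = -35782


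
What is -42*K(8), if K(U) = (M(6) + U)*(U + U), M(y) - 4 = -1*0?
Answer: -8064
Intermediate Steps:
M(y) = 4 (M(y) = 4 - 1*0 = 4 + 0 = 4)
K(U) = 2*U*(4 + U) (K(U) = (4 + U)*(U + U) = (4 + U)*(2*U) = 2*U*(4 + U))
-42*K(8) = -84*8*(4 + 8) = -84*8*12 = -42*192 = -8064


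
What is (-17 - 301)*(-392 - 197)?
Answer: 187302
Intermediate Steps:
(-17 - 301)*(-392 - 197) = -318*(-589) = 187302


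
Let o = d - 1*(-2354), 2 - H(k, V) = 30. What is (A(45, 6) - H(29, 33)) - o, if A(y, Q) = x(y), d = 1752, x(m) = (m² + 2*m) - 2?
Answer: -1965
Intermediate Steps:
x(m) = -2 + m² + 2*m
A(y, Q) = -2 + y² + 2*y
H(k, V) = -28 (H(k, V) = 2 - 1*30 = 2 - 30 = -28)
o = 4106 (o = 1752 - 1*(-2354) = 1752 + 2354 = 4106)
(A(45, 6) - H(29, 33)) - o = ((-2 + 45² + 2*45) - 1*(-28)) - 1*4106 = ((-2 + 2025 + 90) + 28) - 4106 = (2113 + 28) - 4106 = 2141 - 4106 = -1965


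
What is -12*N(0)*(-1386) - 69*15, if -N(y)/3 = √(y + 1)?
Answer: -50931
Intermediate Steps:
N(y) = -3*√(1 + y) (N(y) = -3*√(y + 1) = -3*√(1 + y))
-12*N(0)*(-1386) - 69*15 = -(-36)*√(1 + 0)*(-1386) - 69*15 = -(-36)*√1*(-1386) - 1035 = -(-36)*(-1386) - 1035 = -12*(-3)*(-1386) - 1035 = 36*(-1386) - 1035 = -49896 - 1035 = -50931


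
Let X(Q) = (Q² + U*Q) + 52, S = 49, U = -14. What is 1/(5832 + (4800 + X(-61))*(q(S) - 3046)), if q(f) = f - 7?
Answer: -1/28312876 ≈ -3.5320e-8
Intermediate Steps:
q(f) = -7 + f
X(Q) = 52 + Q² - 14*Q (X(Q) = (Q² - 14*Q) + 52 = 52 + Q² - 14*Q)
1/(5832 + (4800 + X(-61))*(q(S) - 3046)) = 1/(5832 + (4800 + (52 + (-61)² - 14*(-61)))*((-7 + 49) - 3046)) = 1/(5832 + (4800 + (52 + 3721 + 854))*(42 - 3046)) = 1/(5832 + (4800 + 4627)*(-3004)) = 1/(5832 + 9427*(-3004)) = 1/(5832 - 28318708) = 1/(-28312876) = -1/28312876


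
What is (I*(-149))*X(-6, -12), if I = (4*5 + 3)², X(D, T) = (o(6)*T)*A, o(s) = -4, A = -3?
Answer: 11350224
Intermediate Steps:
X(D, T) = 12*T (X(D, T) = -4*T*(-3) = 12*T)
I = 529 (I = (20 + 3)² = 23² = 529)
(I*(-149))*X(-6, -12) = (529*(-149))*(12*(-12)) = -78821*(-144) = 11350224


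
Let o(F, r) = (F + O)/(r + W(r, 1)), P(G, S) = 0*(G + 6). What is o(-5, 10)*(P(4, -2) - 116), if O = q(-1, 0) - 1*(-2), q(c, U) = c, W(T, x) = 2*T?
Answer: 232/15 ≈ 15.467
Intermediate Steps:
P(G, S) = 0 (P(G, S) = 0*(6 + G) = 0)
O = 1 (O = -1 - 1*(-2) = -1 + 2 = 1)
o(F, r) = (1 + F)/(3*r) (o(F, r) = (F + 1)/(r + 2*r) = (1 + F)/((3*r)) = (1 + F)*(1/(3*r)) = (1 + F)/(3*r))
o(-5, 10)*(P(4, -2) - 116) = ((⅓)*(1 - 5)/10)*(0 - 116) = ((⅓)*(⅒)*(-4))*(-116) = -2/15*(-116) = 232/15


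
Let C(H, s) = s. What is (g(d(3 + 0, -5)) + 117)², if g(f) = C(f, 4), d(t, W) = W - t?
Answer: 14641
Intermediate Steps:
g(f) = 4
(g(d(3 + 0, -5)) + 117)² = (4 + 117)² = 121² = 14641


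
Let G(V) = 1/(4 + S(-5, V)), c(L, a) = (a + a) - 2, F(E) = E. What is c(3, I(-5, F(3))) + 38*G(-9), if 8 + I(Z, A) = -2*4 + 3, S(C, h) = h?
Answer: -178/5 ≈ -35.600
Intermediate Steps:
I(Z, A) = -13 (I(Z, A) = -8 + (-2*4 + 3) = -8 + (-8 + 3) = -8 - 5 = -13)
c(L, a) = -2 + 2*a (c(L, a) = 2*a - 2 = -2 + 2*a)
G(V) = 1/(4 + V)
c(3, I(-5, F(3))) + 38*G(-9) = (-2 + 2*(-13)) + 38/(4 - 9) = (-2 - 26) + 38/(-5) = -28 + 38*(-⅕) = -28 - 38/5 = -178/5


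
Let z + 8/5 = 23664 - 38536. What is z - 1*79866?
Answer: -473698/5 ≈ -94740.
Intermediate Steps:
z = -74368/5 (z = -8/5 + (23664 - 38536) = -8/5 - 14872 = -74368/5 ≈ -14874.)
z - 1*79866 = -74368/5 - 1*79866 = -74368/5 - 79866 = -473698/5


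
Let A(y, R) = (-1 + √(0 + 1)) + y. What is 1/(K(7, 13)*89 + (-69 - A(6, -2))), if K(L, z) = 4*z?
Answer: 1/4553 ≈ 0.00021964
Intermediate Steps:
A(y, R) = y (A(y, R) = (-1 + √1) + y = (-1 + 1) + y = 0 + y = y)
1/(K(7, 13)*89 + (-69 - A(6, -2))) = 1/((4*13)*89 + (-69 - 1*6)) = 1/(52*89 + (-69 - 6)) = 1/(4628 - 75) = 1/4553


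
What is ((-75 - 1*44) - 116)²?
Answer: 55225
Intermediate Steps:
((-75 - 1*44) - 116)² = ((-75 - 44) - 116)² = (-119 - 116)² = (-235)² = 55225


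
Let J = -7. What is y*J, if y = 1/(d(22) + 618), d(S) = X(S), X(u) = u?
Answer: -7/640 ≈ -0.010937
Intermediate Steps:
d(S) = S
y = 1/640 (y = 1/(22 + 618) = 1/640 ≈ 0.0015625)
y*J = (1/640)*(-7) = -7/640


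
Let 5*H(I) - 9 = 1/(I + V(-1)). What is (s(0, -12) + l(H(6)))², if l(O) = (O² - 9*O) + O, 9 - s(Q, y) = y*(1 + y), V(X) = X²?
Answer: 27059921001/1500625 ≈ 18032.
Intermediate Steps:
s(Q, y) = 9 - y*(1 + y)
H(I) = 9/5 + 1/(5*(1 + I)) (H(I) = 9/5 + 1/(5*(I + (-1)²)) = 9/5 + 1/(5*(I + 1)) = 9/5 + 1/(5*(1 + I)))
l(O) = O² - 8*O
(s(0, -12) + l(H(6)))² = ((9 - 1*(-12) - 1*(-12)²) + ((10 + 9*6)/(5*(1 + 6)))*(-8 + (10 + 9*6)/(5*(1 + 6))))² = ((9 + 12 - 1*144) + ((⅕)*(10 + 54)/7)*(-8 + (⅕)*(10 + 54)/7))² = ((9 + 12 - 144) + ((⅕)*(⅐)*64)*(-8 + (⅕)*(⅐)*64))² = (-123 + 64*(-8 + 64/35)/35)² = (-123 + (64/35)*(-216/35))² = (-123 - 13824/1225)² = (-164499/1225)² = 27059921001/1500625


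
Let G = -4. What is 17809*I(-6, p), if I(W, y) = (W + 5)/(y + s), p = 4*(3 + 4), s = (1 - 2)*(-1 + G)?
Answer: -1619/3 ≈ -539.67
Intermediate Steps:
s = 5 (s = (1 - 2)*(-1 - 4) = -1*(-5) = 5)
p = 28 (p = 4*7 = 28)
I(W, y) = (5 + W)/(5 + y) (I(W, y) = (W + 5)/(y + 5) = (5 + W)/(5 + y))
17809*I(-6, p) = 17809*((5 - 6)/(5 + 28)) = 17809*(-1/33) = -1619/3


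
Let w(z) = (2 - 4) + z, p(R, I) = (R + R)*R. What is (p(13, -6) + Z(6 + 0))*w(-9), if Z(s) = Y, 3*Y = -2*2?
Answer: -11110/3 ≈ -3703.3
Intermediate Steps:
p(R, I) = 2*R**2 (p(R, I) = (2*R)*R = 2*R**2)
w(z) = -2 + z
Y = -4/3 (Y = (-2*2)/3 = (1/3)*(-4) = -4/3 ≈ -1.3333)
Z(s) = -4/3
(p(13, -6) + Z(6 + 0))*w(-9) = (2*13**2 - 4/3)*(-2 - 9) = (2*169 - 4/3)*(-11) = (338 - 4/3)*(-11) = (1010/3)*(-11) = -11110/3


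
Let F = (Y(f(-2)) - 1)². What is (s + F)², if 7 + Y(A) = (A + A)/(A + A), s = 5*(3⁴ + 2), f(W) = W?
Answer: 215296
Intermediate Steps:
s = 415 (s = 5*(81 + 2) = 5*83 = 415)
Y(A) = -6 (Y(A) = -7 + (A + A)/(A + A) = -7 + (2*A)/((2*A)) = -7 + (2*A)*(1/(2*A)) = -7 + 1 = -6)
F = 49 (F = (-6 - 1)² = (-7)² = 49)
(s + F)² = (415 + 49)² = 464² = 215296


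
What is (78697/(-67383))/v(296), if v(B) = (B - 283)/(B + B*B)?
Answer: -768712296/97331 ≈ -7897.9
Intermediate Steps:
v(B) = (-283 + B)/(B + B**2)
(78697/(-67383))/v(296) = (78697/(-67383))/(((-283 + 296)/(296*(1 + 296)))) = (78697*(-1/67383))/(((1/296)*13/297)) = -78697/(67383*((1/296)*(1/297)*13)) = -78697/(67383*13/87912) = -78697/67383*87912/13 = -768712296/97331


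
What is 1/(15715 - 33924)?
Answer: -1/18209 ≈ -5.4918e-5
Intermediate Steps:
1/(15715 - 33924) = 1/(-18209) = -1/18209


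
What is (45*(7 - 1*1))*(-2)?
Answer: -540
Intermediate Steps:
(45*(7 - 1*1))*(-2) = (45*(7 - 1))*(-2) = (45*6)*(-2) = 270*(-2) = -540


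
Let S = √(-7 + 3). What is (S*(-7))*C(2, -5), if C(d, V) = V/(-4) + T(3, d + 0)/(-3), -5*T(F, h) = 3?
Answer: -203*I/10 ≈ -20.3*I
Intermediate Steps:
T(F, h) = -⅗ (T(F, h) = -⅕*3 = -⅗)
C(d, V) = ⅕ - V/4 (C(d, V) = V/(-4) - ⅗/(-3) = V*(-¼) - ⅗*(-⅓) = -V/4 + ⅕ = ⅕ - V/4)
S = 2*I (S = √(-4) = 2*I ≈ 2.0*I)
(S*(-7))*C(2, -5) = ((2*I)*(-7))*(⅕ - ¼*(-5)) = (-14*I)*(⅕ + 5/4) = -14*I*(29/20) = -203*I/10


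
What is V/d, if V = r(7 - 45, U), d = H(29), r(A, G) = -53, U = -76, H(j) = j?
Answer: -53/29 ≈ -1.8276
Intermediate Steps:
d = 29
V = -53
V/d = -53/29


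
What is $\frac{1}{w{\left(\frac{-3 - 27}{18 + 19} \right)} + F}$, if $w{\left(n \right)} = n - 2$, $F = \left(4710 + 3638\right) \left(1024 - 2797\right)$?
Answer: $- \frac{37}{547637252} \approx -6.7563 \cdot 10^{-8}$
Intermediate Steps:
$F = -14801004$ ($F = 8348 \left(-1773\right) = -14801004$)
$w{\left(n \right)} = -2 + n$ ($w{\left(n \right)} = n - 2 = -2 + n$)
$\frac{1}{w{\left(\frac{-3 - 27}{18 + 19} \right)} + F} = \frac{1}{\left(-2 + \frac{-3 - 27}{18 + 19}\right) - 14801004} = \frac{1}{\left(-2 - \frac{30}{37}\right) - 14801004} = \frac{1}{- \frac{104}{37} - 14801004} = \frac{1}{- \frac{547637252}{37}} = - \frac{37}{547637252}$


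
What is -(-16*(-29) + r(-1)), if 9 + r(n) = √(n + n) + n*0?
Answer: -455 - I*√2 ≈ -455.0 - 1.4142*I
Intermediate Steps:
r(n) = -9 + √2*√n (r(n) = -9 + (√(n + n) + n*0) = -9 + (√(2*n) + 0) = -9 + (√2*√n + 0) = -9 + √2*√n)
-(-16*(-29) + r(-1)) = -(-16*(-29) + (-9 + √2*√(-1))) = -(464 + (-9 + √2*I)) = -(464 + (-9 + I*√2)) = -(455 + I*√2) = -455 - I*√2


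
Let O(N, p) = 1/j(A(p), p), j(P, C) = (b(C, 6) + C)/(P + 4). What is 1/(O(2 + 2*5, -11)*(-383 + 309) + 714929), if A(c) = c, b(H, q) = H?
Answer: 11/7863960 ≈ 1.3988e-6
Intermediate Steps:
j(P, C) = 2*C/(4 + P) (j(P, C) = (C + C)/(P + 4) = (2*C)/(4 + P) = 2*C/(4 + P))
O(N, p) = (4 + p)/(2*p) (O(N, p) = 1/(2*p/(4 + p)) = (4 + p)/(2*p))
1/(O(2 + 2*5, -11)*(-383 + 309) + 714929) = 1/(((½)*(4 - 11)/(-11))*(-383 + 309) + 714929) = 1/(((½)*(-1/11)*(-7))*(-74) + 714929) = 1/((7/22)*(-74) + 714929) = 1/(-259/11 + 714929) = 1/(7863960/11) = 11/7863960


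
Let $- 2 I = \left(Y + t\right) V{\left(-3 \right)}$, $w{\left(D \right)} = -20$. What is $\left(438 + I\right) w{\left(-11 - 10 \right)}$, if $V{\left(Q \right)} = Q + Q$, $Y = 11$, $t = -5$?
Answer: $-9120$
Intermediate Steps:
$V{\left(Q \right)} = 2 Q$
$I = 18$ ($I = - \frac{\left(11 - 5\right) 2 \left(-3\right)}{2} = - \frac{6 \left(-6\right)}{2} = \left(- \frac{1}{2}\right) \left(-36\right) = 18$)
$\left(438 + I\right) w{\left(-11 - 10 \right)} = \left(438 + 18\right) \left(-20\right) = 456 \left(-20\right) = -9120$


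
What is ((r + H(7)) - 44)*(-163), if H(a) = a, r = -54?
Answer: 14833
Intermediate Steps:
((r + H(7)) - 44)*(-163) = ((-54 + 7) - 44)*(-163) = (-47 - 44)*(-163) = -91*(-163) = 14833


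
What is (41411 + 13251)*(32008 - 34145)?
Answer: -116812694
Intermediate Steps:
(41411 + 13251)*(32008 - 34145) = 54662*(-2137) = -116812694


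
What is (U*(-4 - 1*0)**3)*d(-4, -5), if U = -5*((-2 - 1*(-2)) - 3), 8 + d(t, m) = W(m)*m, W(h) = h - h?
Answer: 7680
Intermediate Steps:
W(h) = 0
d(t, m) = -8 (d(t, m) = -8 + 0*m = -8 + 0 = -8)
U = 15 (U = -5*((-2 + 2) - 3) = -5*(0 - 3) = -5*(-3) = 15)
(U*(-4 - 1*0)**3)*d(-4, -5) = (15*(-4 - 1*0)**3)*(-8) = (15*(-4 + 0)**3)*(-8) = (15*(-4)**3)*(-8) = (15*(-64))*(-8) = -960*(-8) = 7680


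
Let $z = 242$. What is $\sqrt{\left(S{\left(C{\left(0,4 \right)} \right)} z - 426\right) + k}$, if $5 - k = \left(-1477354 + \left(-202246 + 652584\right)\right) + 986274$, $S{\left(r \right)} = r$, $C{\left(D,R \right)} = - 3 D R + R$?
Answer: $\sqrt{41289} \approx 203.2$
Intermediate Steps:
$C{\left(D,R \right)} = R - 3 D R$ ($C{\left(D,R \right)} = - 3 D R + R = R - 3 D R$)
$k = 40747$ ($k = 5 - \left(\left(-1477354 + \left(-202246 + 652584\right)\right) + 986274\right) = 5 - \left(\left(-1477354 + 450338\right) + 986274\right) = 5 - \left(-1027016 + 986274\right) = 5 - -40742 = 5 + 40742 = 40747$)
$\sqrt{\left(S{\left(C{\left(0,4 \right)} \right)} z - 426\right) + k} = \sqrt{\left(4 \left(1 - 0\right) 242 - 426\right) + 40747} = \sqrt{\left(4 \left(1 + 0\right) 242 - 426\right) + 40747} = \sqrt{\left(4 \cdot 1 \cdot 242 - 426\right) + 40747} = \sqrt{\left(4 \cdot 242 - 426\right) + 40747} = \sqrt{\left(968 - 426\right) + 40747} = \sqrt{542 + 40747} = \sqrt{41289}$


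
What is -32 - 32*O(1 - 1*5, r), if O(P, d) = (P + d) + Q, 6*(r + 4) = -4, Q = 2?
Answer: 544/3 ≈ 181.33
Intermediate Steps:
r = -14/3 (r = -4 + (⅙)*(-4) = -4 - ⅔ = -14/3 ≈ -4.6667)
O(P, d) = 2 + P + d (O(P, d) = (P + d) + 2 = 2 + P + d)
-32 - 32*O(1 - 1*5, r) = -32 - 32*(2 + (1 - 1*5) - 14/3) = -32 - 32*(2 + (1 - 5) - 14/3) = -32 - 32*(2 - 4 - 14/3) = -32 - 32*(-20/3) = -32 + 640/3 = 544/3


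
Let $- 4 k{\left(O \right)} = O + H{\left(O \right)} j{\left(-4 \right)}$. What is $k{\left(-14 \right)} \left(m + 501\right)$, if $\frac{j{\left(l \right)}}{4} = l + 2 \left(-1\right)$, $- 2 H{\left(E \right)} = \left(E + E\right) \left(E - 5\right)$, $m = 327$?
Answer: $-1318590$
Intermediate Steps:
$H{\left(E \right)} = - E \left(-5 + E\right)$ ($H{\left(E \right)} = - \frac{\left(E + E\right) \left(E - 5\right)}{2} = - \frac{2 E \left(-5 + E\right)}{2} = - E \left(-5 + E\right)$)
$j{\left(l \right)} = -8 + 4 l$ ($j{\left(l \right)} = 4 \left(l + 2 \left(-1\right)\right) = 4 \left(l - 2\right) = 4 \left(-2 + l\right) = -8 + 4 l$)
$k{\left(O \right)} = - \frac{O}{4} + 6 O \left(5 - O\right)$ ($k{\left(O \right)} = - \frac{O + O \left(5 - O\right) \left(-8 + 4 \left(-4\right)\right)}{4} = - \frac{O + O \left(5 - O\right) \left(-8 - 16\right)}{4} = - \frac{O + O \left(5 - O\right) \left(-24\right)}{4} = - \frac{O - 24 O \left(5 - O\right)}{4} = - \frac{O}{4} + 6 O \left(5 - O\right)$)
$k{\left(-14 \right)} \left(m + 501\right) = \frac{1}{4} \left(-14\right) \left(119 - -336\right) \left(327 + 501\right) = \frac{1}{4} \left(-14\right) \left(119 + 336\right) 828 = \frac{1}{4} \left(-14\right) 455 \cdot 828 = \left(- \frac{3185}{2}\right) 828 = -1318590$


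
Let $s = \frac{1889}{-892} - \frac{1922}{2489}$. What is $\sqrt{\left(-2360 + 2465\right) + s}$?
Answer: $\frac{\sqrt{125831150293965}}{1110094} \approx 10.105$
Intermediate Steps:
$s = - \frac{6416145}{2220188}$ ($s = 1889 \left(- \frac{1}{892}\right) - \frac{1922}{2489} = - \frac{1889}{892} - \frac{1922}{2489} = - \frac{6416145}{2220188} \approx -2.8899$)
$\sqrt{\left(-2360 + 2465\right) + s} = \sqrt{\left(-2360 + 2465\right) - \frac{6416145}{2220188}} = \sqrt{105 - \frac{6416145}{2220188}} = \sqrt{\frac{226703595}{2220188}} = \frac{\sqrt{125831150293965}}{1110094}$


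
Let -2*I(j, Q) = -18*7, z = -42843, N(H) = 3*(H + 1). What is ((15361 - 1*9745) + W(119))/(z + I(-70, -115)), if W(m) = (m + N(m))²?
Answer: -235057/42780 ≈ -5.4946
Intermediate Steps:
N(H) = 3 + 3*H (N(H) = 3*(1 + H) = 3 + 3*H)
W(m) = (3 + 4*m)² (W(m) = (m + (3 + 3*m))² = (3 + 4*m)²)
I(j, Q) = 63 (I(j, Q) = -(-9)*7 = -½*(-126) = 63)
((15361 - 1*9745) + W(119))/(z + I(-70, -115)) = ((15361 - 1*9745) + (3 + 4*119)²)/(-42843 + 63) = ((15361 - 9745) + (3 + 476)²)/(-42780) = (5616 + 479²)*(-1/42780) = (5616 + 229441)*(-1/42780) = 235057*(-1/42780) = -235057/42780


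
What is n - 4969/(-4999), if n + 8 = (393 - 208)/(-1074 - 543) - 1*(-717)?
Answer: 5738228605/8083383 ≈ 709.88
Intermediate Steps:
n = 1146268/1617 (n = -8 + ((393 - 208)/(-1074 - 543) - 1*(-717)) = -8 + (185/(-1617) + 717) = -8 + (185*(-1/1617) + 717) = -8 + (-185/1617 + 717) = -8 + 1159204/1617 = 1146268/1617 ≈ 708.89)
n - 4969/(-4999) = 1146268/1617 - 4969/(-4999) = 1146268/1617 - 4969*(-1/4999) = 1146268/1617 + 4969/4999 = 5738228605/8083383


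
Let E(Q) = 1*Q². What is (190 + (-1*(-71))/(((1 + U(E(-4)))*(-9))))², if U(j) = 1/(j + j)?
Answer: 2933088964/88209 ≈ 33252.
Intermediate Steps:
E(Q) = Q²
U(j) = 1/(2*j)
(190 + (-1*(-71))/(((1 + U(E(-4)))*(-9))))² = (190 + (-1*(-71))/(((1 + 1/(2*((-4)²)))*(-9))))² = (190 + 71/(((1 + (½)/16)*(-9))))² = (190 + 71/(((1 + (½)*(1/16))*(-9))))² = (190 + 71/(((1 + 1/32)*(-9))))² = (190 + 71/(((33/32)*(-9))))² = (190 + 71/(-297/32))² = (190 + 71*(-32/297))² = (190 - 2272/297)² = (54158/297)² = 2933088964/88209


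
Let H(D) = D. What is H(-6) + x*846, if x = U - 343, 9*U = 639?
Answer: -230118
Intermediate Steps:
U = 71 (U = (1/9)*639 = 71)
x = -272 (x = 71 - 343 = -272)
H(-6) + x*846 = -6 - 272*846 = -6 - 230112 = -230118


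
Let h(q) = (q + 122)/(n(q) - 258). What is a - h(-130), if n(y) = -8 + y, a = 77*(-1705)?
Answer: -12997217/99 ≈ -1.3129e+5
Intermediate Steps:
a = -131285
h(q) = (122 + q)/(-266 + q) (h(q) = (q + 122)/((-8 + q) - 258) = (122 + q)/(-266 + q))
a - h(-130) = -131285 - (122 - 130)/(-266 - 130) = -131285 - (-8)/(-396) = -131285 - (-1)*(-8)/396 = -131285 - 1*2/99 = -131285 - 2/99 = -12997217/99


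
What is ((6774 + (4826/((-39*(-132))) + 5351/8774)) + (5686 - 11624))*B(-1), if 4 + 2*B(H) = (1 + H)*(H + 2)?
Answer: -9457699936/5646069 ≈ -1675.1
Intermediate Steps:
B(H) = -2 + (1 + H)*(2 + H)/2 (B(H) = -2 + ((1 + H)*(H + 2))/2 = -2 + ((1 + H)*(2 + H))/2 = -2 + (1 + H)*(2 + H)/2)
((6774 + (4826/((-39*(-132))) + 5351/8774)) + (5686 - 11624))*B(-1) = ((6774 + (4826/((-39*(-132))) + 5351/8774)) + (5686 - 11624))*(-1 + (½)*(-1)² + (3/2)*(-1)) = ((6774 + (4826/5148 + 5351*(1/8774))) - 5938)*(-1 + (½)*1 - 3/2) = ((6774 + (4826*(1/5148) + 5351/8774)) - 5938)*(-1 + ½ - 3/2) = ((6774 + (2413/2574 + 5351/8774)) - 5938)*(-2) = ((6774 + 8736284/5646069) - 5938)*(-2) = (38255207690/5646069 - 5938)*(-2) = (4728849968/5646069)*(-2) = -9457699936/5646069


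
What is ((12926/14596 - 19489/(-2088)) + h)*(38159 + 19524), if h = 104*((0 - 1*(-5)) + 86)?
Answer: 4163855355689783/7619112 ≈ 5.4650e+8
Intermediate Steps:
h = 9464 (h = 104*((0 + 5) + 86) = 104*(5 + 86) = 104*91 = 9464)
((12926/14596 - 19489/(-2088)) + h)*(38159 + 19524) = ((12926/14596 - 19489/(-2088)) + 9464)*(38159 + 19524) = ((12926*(1/14596) - 19489*(-1/2088)) + 9464)*57683 = ((6463/7298 + 19489/2088) + 9464)*57683 = (77862733/7619112 + 9464)*57683 = (72185138701/7619112)*57683 = 4163855355689783/7619112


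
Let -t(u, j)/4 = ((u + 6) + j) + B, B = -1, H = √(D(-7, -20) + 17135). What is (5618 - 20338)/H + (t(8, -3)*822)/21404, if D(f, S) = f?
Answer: -8220/5351 - 3680*√4282/2141 ≈ -114.01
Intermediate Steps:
H = 2*√4282 (H = √(-7 + 17135) = √17128 = 2*√4282 ≈ 130.87)
t(u, j) = -20 - 4*j - 4*u (t(u, j) = -4*(((u + 6) + j) - 1) = -4*(((6 + u) + j) - 1) = -4*((6 + j + u) - 1) = -4*(5 + j + u) = -20 - 4*j - 4*u)
(5618 - 20338)/H + (t(8, -3)*822)/21404 = (5618 - 20338)/((2*√4282)) + ((-20 - 4*(-3) - 4*8)*822)/21404 = -3680*√4282/2141 + ((-20 + 12 - 32)*822)*(1/21404) = -3680*√4282/2141 - 40*822*(1/21404) = -3680*√4282/2141 - 32880*1/21404 = -3680*√4282/2141 - 8220/5351 = -8220/5351 - 3680*√4282/2141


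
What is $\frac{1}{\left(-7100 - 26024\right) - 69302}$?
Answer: $- \frac{1}{102426} \approx -9.7631 \cdot 10^{-6}$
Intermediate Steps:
$\frac{1}{\left(-7100 - 26024\right) - 69302} = \frac{1}{-33124 - 69302} = \frac{1}{-102426} = - \frac{1}{102426}$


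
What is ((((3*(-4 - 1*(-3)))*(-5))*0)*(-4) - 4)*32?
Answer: -128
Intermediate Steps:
((((3*(-4 - 1*(-3)))*(-5))*0)*(-4) - 4)*32 = ((((3*(-4 + 3))*(-5))*0)*(-4) - 4)*32 = ((((3*(-1))*(-5))*0)*(-4) - 4)*32 = ((-3*(-5)*0)*(-4) - 4)*32 = ((15*0)*(-4) - 4)*32 = (0*(-4) - 4)*32 = (0 - 4)*32 = -4*32 = -128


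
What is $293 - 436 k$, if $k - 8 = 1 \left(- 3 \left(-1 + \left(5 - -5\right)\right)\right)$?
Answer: $8577$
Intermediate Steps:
$k = -19$ ($k = 8 + 1 \left(- 3 \left(-1 + \left(5 - -5\right)\right)\right) = 8 + 1 \left(- 3 \left(-1 + \left(5 + 5\right)\right)\right) = 8 + 1 \left(- 3 \left(-1 + 10\right)\right) = 8 + 1 \left(\left(-3\right) 9\right) = 8 + 1 \left(-27\right) = 8 - 27 = -19$)
$293 - 436 k = 293 - -8284 = 293 + 8284 = 8577$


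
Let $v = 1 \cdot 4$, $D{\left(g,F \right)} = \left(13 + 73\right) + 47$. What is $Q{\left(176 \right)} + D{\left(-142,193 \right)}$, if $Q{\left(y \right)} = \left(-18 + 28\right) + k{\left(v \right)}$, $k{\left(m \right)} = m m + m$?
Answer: $163$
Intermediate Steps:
$D{\left(g,F \right)} = 133$ ($D{\left(g,F \right)} = 86 + 47 = 133$)
$v = 4$
$k{\left(m \right)} = m + m^{2}$ ($k{\left(m \right)} = m^{2} + m = m + m^{2}$)
$Q{\left(y \right)} = 30$ ($Q{\left(y \right)} = \left(-18 + 28\right) + 4 \left(1 + 4\right) = 10 + 4 \cdot 5 = 10 + 20 = 30$)
$Q{\left(176 \right)} + D{\left(-142,193 \right)} = 30 + 133 = 163$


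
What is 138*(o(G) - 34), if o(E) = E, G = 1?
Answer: -4554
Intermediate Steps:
138*(o(G) - 34) = 138*(1 - 34) = 138*(-33) = -4554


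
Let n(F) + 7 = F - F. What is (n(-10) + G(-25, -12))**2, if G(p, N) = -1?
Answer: 64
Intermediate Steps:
n(F) = -7 (n(F) = -7 + (F - F) = -7 + 0 = -7)
(n(-10) + G(-25, -12))**2 = (-7 - 1)**2 = (-8)**2 = 64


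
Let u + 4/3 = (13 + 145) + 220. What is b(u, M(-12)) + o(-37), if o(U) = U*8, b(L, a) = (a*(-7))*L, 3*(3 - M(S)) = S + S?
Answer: -87898/3 ≈ -29299.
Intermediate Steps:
M(S) = 3 - 2*S/3 (M(S) = 3 - (S + S)/3 = 3 - 2*S/3)
u = 1130/3 (u = -4/3 + ((13 + 145) + 220) = -4/3 + (158 + 220) = -4/3 + 378 = 1130/3 ≈ 376.67)
b(L, a) = -7*L*a (b(L, a) = (-7*a)*L = -7*L*a)
o(U) = 8*U
b(u, M(-12)) + o(-37) = -7*1130/3*(3 - ⅔*(-12)) + 8*(-37) = -7*1130/3*(3 + 8) - 296 = -7*1130/3*11 - 296 = -87010/3 - 296 = -87898/3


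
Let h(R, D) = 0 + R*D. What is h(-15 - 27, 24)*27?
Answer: -27216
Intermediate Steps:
h(R, D) = D*R (h(R, D) = 0 + D*R = D*R)
h(-15 - 27, 24)*27 = (24*(-15 - 27))*27 = (24*(-42))*27 = -1008*27 = -27216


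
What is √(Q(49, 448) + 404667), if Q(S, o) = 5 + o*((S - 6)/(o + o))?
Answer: √1618774/2 ≈ 636.16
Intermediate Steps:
Q(S, o) = 2 + S/2 (Q(S, o) = 5 + o*((-6 + S)/((2*o))) = 5 + o*((-6 + S)*(1/(2*o))) = 5 + o*((-6 + S)/(2*o)) = 5 + (-3 + S/2) = 2 + S/2)
√(Q(49, 448) + 404667) = √((2 + (½)*49) + 404667) = √((2 + 49/2) + 404667) = √(53/2 + 404667) = √(809387/2) = √1618774/2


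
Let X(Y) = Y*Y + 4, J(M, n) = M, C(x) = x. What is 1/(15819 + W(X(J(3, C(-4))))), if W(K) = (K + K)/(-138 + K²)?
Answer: 31/490415 ≈ 6.3212e-5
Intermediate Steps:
X(Y) = 4 + Y² (X(Y) = Y² + 4 = 4 + Y²)
W(K) = 2*K/(-138 + K²) (W(K) = (2*K)/(-138 + K²) = 2*K/(-138 + K²))
1/(15819 + W(X(J(3, C(-4))))) = 1/(15819 + 2*(4 + 3²)/(-138 + (4 + 3²)²)) = 1/(15819 + 2*(4 + 9)/(-138 + (4 + 9)²)) = 1/(15819 + 2*13/(-138 + 13²)) = 1/(15819 + 2*13/(-138 + 169)) = 1/(15819 + 2*13/31) = 1/(15819 + 2*13*(1/31)) = 1/(15819 + 26/31) = 1/(490415/31) = 31/490415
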